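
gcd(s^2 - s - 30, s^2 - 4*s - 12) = s - 6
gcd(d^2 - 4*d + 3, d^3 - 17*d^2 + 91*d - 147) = d - 3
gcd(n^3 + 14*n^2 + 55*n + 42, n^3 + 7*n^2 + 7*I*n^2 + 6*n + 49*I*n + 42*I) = n^2 + 7*n + 6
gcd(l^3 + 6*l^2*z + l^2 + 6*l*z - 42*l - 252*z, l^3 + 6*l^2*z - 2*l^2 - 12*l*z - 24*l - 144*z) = l^2 + 6*l*z - 6*l - 36*z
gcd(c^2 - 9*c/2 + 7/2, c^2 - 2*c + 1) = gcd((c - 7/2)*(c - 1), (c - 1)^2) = c - 1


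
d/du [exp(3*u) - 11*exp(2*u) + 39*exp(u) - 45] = (3*exp(2*u) - 22*exp(u) + 39)*exp(u)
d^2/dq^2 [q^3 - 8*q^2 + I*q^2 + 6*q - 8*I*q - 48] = 6*q - 16 + 2*I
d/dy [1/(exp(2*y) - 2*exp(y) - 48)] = 2*(1 - exp(y))*exp(y)/(-exp(2*y) + 2*exp(y) + 48)^2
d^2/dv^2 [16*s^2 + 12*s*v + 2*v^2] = 4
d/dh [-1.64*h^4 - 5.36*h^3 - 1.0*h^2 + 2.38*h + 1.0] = -6.56*h^3 - 16.08*h^2 - 2.0*h + 2.38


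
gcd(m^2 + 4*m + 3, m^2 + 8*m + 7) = m + 1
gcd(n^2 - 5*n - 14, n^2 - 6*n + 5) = 1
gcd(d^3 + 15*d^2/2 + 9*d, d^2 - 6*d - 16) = 1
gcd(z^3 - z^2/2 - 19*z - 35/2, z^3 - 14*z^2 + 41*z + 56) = z + 1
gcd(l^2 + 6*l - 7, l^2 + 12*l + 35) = l + 7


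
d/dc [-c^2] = -2*c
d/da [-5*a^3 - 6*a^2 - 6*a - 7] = -15*a^2 - 12*a - 6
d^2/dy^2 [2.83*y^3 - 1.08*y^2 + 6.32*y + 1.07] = 16.98*y - 2.16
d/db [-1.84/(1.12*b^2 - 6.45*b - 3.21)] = (4.1216*b - 11.868)/(-1.12*b^2 + 6.45*b + 3.21)^2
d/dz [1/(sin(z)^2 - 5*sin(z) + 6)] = (5 - 2*sin(z))*cos(z)/(sin(z)^2 - 5*sin(z) + 6)^2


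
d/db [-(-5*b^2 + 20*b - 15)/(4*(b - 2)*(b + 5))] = 5*(7*b^2 - 26*b + 31)/(4*(b^4 + 6*b^3 - 11*b^2 - 60*b + 100))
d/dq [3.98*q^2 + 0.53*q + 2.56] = 7.96*q + 0.53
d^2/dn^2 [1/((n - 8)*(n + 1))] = 2*((n - 8)^2 + (n - 8)*(n + 1) + (n + 1)^2)/((n - 8)^3*(n + 1)^3)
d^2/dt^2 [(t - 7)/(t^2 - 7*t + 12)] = 2*((14 - 3*t)*(t^2 - 7*t + 12) + (t - 7)*(2*t - 7)^2)/(t^2 - 7*t + 12)^3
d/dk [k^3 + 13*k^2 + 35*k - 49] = 3*k^2 + 26*k + 35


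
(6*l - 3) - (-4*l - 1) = 10*l - 2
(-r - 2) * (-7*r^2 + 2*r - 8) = 7*r^3 + 12*r^2 + 4*r + 16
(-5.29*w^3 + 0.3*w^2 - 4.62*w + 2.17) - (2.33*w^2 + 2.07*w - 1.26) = -5.29*w^3 - 2.03*w^2 - 6.69*w + 3.43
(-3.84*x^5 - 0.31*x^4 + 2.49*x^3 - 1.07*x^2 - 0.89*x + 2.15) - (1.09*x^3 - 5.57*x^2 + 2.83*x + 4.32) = -3.84*x^5 - 0.31*x^4 + 1.4*x^3 + 4.5*x^2 - 3.72*x - 2.17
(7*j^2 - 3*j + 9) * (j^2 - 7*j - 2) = 7*j^4 - 52*j^3 + 16*j^2 - 57*j - 18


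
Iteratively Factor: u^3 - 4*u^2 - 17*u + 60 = (u - 5)*(u^2 + u - 12) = (u - 5)*(u + 4)*(u - 3)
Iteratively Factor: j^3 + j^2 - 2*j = (j + 2)*(j^2 - j) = (j - 1)*(j + 2)*(j)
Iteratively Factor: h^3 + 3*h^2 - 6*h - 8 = (h + 1)*(h^2 + 2*h - 8) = (h - 2)*(h + 1)*(h + 4)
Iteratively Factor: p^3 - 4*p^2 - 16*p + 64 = (p - 4)*(p^2 - 16) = (p - 4)*(p + 4)*(p - 4)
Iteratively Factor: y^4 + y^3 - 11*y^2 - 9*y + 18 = (y - 1)*(y^3 + 2*y^2 - 9*y - 18) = (y - 3)*(y - 1)*(y^2 + 5*y + 6) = (y - 3)*(y - 1)*(y + 3)*(y + 2)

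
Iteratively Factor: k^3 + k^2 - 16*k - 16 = (k + 4)*(k^2 - 3*k - 4) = (k + 1)*(k + 4)*(k - 4)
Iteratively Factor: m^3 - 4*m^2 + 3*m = (m - 3)*(m^2 - m) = (m - 3)*(m - 1)*(m)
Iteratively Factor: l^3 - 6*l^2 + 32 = (l - 4)*(l^2 - 2*l - 8) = (l - 4)*(l + 2)*(l - 4)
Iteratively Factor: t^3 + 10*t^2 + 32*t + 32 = (t + 4)*(t^2 + 6*t + 8) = (t + 4)^2*(t + 2)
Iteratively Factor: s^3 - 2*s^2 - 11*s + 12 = (s - 4)*(s^2 + 2*s - 3) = (s - 4)*(s + 3)*(s - 1)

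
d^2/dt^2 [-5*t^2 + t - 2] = -10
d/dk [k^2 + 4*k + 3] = 2*k + 4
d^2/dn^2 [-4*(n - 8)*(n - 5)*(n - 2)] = 120 - 24*n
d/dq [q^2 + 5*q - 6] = 2*q + 5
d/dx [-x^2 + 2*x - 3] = 2 - 2*x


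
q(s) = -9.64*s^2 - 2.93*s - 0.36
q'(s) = -19.28*s - 2.93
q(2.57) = -71.56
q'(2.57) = -52.48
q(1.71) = -33.56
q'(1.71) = -35.90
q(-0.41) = -0.78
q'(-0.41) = 4.97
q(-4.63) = -193.45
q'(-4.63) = 86.34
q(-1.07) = -8.26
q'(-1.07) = 17.70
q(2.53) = -69.48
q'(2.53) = -51.71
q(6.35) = -407.67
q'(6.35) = -125.36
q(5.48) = -305.91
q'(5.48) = -108.58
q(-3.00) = -78.33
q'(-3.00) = 54.91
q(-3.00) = -78.33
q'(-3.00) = 54.91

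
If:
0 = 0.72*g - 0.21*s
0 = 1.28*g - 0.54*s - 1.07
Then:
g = -1.87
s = -6.42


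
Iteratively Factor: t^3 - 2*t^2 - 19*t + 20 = (t + 4)*(t^2 - 6*t + 5) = (t - 1)*(t + 4)*(t - 5)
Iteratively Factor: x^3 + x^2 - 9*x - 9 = (x + 3)*(x^2 - 2*x - 3) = (x - 3)*(x + 3)*(x + 1)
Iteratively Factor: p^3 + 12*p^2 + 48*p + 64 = (p + 4)*(p^2 + 8*p + 16) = (p + 4)^2*(p + 4)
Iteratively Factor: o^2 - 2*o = (o - 2)*(o)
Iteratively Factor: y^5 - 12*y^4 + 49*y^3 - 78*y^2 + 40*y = (y - 1)*(y^4 - 11*y^3 + 38*y^2 - 40*y) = y*(y - 1)*(y^3 - 11*y^2 + 38*y - 40) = y*(y - 2)*(y - 1)*(y^2 - 9*y + 20) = y*(y - 5)*(y - 2)*(y - 1)*(y - 4)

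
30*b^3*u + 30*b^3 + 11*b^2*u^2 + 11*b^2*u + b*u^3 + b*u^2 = (5*b + u)*(6*b + u)*(b*u + b)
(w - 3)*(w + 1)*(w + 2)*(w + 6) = w^4 + 6*w^3 - 7*w^2 - 48*w - 36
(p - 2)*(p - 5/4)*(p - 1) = p^3 - 17*p^2/4 + 23*p/4 - 5/2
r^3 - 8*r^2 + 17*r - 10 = (r - 5)*(r - 2)*(r - 1)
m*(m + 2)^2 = m^3 + 4*m^2 + 4*m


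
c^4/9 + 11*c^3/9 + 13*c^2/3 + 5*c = c*(c/3 + 1)^2*(c + 5)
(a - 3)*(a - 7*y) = a^2 - 7*a*y - 3*a + 21*y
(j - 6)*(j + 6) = j^2 - 36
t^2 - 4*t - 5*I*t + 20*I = (t - 4)*(t - 5*I)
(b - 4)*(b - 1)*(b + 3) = b^3 - 2*b^2 - 11*b + 12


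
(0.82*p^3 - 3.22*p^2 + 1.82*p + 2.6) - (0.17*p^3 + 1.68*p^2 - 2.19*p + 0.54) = 0.65*p^3 - 4.9*p^2 + 4.01*p + 2.06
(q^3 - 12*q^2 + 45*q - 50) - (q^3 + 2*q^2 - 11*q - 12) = -14*q^2 + 56*q - 38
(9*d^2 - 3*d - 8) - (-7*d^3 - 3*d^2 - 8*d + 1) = 7*d^3 + 12*d^2 + 5*d - 9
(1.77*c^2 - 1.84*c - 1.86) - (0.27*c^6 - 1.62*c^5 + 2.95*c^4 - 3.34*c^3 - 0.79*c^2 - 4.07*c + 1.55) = -0.27*c^6 + 1.62*c^5 - 2.95*c^4 + 3.34*c^3 + 2.56*c^2 + 2.23*c - 3.41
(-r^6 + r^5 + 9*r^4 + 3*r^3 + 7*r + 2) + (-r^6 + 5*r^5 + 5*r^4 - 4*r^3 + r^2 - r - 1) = -2*r^6 + 6*r^5 + 14*r^4 - r^3 + r^2 + 6*r + 1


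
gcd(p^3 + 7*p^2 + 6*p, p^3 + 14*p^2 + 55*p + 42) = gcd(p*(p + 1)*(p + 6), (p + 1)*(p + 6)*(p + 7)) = p^2 + 7*p + 6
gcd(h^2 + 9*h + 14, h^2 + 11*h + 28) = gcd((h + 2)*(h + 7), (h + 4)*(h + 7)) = h + 7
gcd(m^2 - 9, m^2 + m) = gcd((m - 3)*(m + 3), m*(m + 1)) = 1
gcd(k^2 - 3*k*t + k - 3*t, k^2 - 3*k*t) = -k + 3*t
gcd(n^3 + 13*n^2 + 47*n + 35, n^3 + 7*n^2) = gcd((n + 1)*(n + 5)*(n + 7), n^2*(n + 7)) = n + 7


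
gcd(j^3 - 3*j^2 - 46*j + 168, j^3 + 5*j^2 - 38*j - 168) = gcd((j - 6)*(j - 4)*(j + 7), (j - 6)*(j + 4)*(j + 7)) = j^2 + j - 42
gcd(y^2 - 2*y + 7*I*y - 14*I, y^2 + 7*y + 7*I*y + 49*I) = y + 7*I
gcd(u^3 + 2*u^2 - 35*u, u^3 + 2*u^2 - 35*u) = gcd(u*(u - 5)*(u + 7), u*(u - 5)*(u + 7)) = u^3 + 2*u^2 - 35*u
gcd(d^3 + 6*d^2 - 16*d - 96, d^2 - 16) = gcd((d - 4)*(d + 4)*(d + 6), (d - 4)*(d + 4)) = d^2 - 16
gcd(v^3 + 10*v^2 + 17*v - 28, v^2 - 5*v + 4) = v - 1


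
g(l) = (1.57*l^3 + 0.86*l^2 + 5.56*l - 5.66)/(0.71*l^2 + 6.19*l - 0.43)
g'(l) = (-1.42*l - 6.19)*(1.57*l^3 + 0.86*l^2 + 5.56*l - 5.66)/(0.71*l^2 + 6.19*l - 0.43)^2 + (4.71*l^2 + 1.72*l + 5.56)/(0.71*l^2 + 6.19*l - 0.43) = (1.1147*l^4 + 19.4366*l^3 - 0.649499999999998*l^2 + 7.2976*l + 32.6446)/(0.5041*l^4 + 8.7898*l^3 + 37.7055*l^2 - 5.3234*l + 0.1849)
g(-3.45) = 5.93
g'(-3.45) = -3.60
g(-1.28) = 2.04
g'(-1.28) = -0.30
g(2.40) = 1.85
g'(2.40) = 1.03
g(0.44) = -1.20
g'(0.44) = 6.33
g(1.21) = 0.63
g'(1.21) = 1.18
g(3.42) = 2.97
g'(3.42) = 1.16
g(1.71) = 1.16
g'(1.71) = 1.00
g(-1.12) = 2.01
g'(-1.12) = -0.05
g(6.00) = 6.39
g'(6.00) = 1.47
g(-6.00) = 28.91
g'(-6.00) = -19.33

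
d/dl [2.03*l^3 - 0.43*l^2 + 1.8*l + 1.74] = 6.09*l^2 - 0.86*l + 1.8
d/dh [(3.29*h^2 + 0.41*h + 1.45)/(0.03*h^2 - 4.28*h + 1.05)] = (-14.0935*h^2 + 6.822*h + 6.6365)/(0.0009*h^4 - 0.2568*h^3 + 18.3814*h^2 - 8.988*h + 1.1025)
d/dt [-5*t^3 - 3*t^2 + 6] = 3*t*(-5*t - 2)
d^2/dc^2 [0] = 0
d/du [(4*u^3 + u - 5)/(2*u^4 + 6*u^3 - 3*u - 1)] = ((12*u^2 + 1)*(2*u^4 + 6*u^3 - 3*u - 1) - (4*u^3 + u - 5)*(8*u^3 + 18*u^2 - 3))/(2*u^4 + 6*u^3 - 3*u - 1)^2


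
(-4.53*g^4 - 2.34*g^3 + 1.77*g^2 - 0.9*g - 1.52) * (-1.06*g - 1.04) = 4.8018*g^5 + 7.1916*g^4 + 0.5574*g^3 - 0.8868*g^2 + 2.5472*g + 1.5808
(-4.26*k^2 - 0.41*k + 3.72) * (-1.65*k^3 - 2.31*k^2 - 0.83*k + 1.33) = 7.029*k^5 + 10.5171*k^4 - 1.6551*k^3 - 13.9187*k^2 - 3.6329*k + 4.9476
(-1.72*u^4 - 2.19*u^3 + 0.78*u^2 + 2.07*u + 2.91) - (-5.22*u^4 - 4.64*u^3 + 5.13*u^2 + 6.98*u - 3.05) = 3.5*u^4 + 2.45*u^3 - 4.35*u^2 - 4.91*u + 5.96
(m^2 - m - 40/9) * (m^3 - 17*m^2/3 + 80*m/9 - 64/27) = m^5 - 20*m^4/3 + 91*m^3/9 + 376*m^2/27 - 3008*m/81 + 2560/243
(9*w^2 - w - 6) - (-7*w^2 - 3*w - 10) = 16*w^2 + 2*w + 4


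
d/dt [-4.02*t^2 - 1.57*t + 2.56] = -8.04*t - 1.57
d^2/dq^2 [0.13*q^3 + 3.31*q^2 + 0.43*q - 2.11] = 0.78*q + 6.62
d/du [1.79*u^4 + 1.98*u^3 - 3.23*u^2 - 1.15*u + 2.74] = 7.16*u^3 + 5.94*u^2 - 6.46*u - 1.15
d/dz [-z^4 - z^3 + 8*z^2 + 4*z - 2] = -4*z^3 - 3*z^2 + 16*z + 4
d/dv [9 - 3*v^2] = -6*v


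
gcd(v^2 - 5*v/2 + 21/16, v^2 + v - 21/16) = v - 3/4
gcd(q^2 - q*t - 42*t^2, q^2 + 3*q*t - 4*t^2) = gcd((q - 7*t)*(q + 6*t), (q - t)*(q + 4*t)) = 1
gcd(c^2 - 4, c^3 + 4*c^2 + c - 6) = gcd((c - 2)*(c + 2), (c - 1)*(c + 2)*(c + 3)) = c + 2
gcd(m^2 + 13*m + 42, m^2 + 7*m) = m + 7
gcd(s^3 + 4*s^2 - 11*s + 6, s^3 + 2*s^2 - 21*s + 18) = s^2 + 5*s - 6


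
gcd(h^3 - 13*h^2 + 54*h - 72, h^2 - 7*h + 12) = h^2 - 7*h + 12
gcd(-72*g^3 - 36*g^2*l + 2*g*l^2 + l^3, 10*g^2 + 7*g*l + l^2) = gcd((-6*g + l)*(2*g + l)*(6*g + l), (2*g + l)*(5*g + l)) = 2*g + l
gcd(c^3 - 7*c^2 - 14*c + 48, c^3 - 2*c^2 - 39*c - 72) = c^2 - 5*c - 24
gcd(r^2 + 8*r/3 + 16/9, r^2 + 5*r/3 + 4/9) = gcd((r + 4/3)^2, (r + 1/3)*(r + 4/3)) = r + 4/3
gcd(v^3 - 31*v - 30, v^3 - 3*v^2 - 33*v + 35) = v + 5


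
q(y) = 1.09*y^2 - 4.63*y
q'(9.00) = 14.99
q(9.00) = 46.62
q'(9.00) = 14.99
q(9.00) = 46.62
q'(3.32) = 2.61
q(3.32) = -3.36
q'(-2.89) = -10.93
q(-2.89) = 22.48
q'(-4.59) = -14.64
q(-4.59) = 44.22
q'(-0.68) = -6.11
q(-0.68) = 3.65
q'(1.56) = -1.23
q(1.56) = -4.57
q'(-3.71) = -12.72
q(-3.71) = 32.18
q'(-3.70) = -12.70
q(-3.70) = 32.05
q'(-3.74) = -12.78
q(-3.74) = 32.56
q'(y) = 2.18*y - 4.63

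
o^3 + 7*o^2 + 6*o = o*(o + 1)*(o + 6)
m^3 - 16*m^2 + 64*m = m*(m - 8)^2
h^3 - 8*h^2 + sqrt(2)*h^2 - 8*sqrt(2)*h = h*(h - 8)*(h + sqrt(2))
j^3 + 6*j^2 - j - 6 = (j - 1)*(j + 1)*(j + 6)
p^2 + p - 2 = (p - 1)*(p + 2)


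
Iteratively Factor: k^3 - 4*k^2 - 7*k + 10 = (k + 2)*(k^2 - 6*k + 5) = (k - 1)*(k + 2)*(k - 5)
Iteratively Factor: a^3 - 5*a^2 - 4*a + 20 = (a - 2)*(a^2 - 3*a - 10) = (a - 5)*(a - 2)*(a + 2)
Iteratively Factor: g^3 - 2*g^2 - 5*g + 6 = (g - 3)*(g^2 + g - 2) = (g - 3)*(g - 1)*(g + 2)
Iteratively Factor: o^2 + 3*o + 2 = (o + 2)*(o + 1)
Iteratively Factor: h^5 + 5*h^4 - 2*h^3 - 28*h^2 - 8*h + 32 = (h - 2)*(h^4 + 7*h^3 + 12*h^2 - 4*h - 16) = (h - 2)*(h + 2)*(h^3 + 5*h^2 + 2*h - 8) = (h - 2)*(h + 2)^2*(h^2 + 3*h - 4) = (h - 2)*(h + 2)^2*(h + 4)*(h - 1)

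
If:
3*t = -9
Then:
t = -3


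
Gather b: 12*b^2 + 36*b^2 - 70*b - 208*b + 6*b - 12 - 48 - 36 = 48*b^2 - 272*b - 96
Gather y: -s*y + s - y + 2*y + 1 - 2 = s + y*(1 - s) - 1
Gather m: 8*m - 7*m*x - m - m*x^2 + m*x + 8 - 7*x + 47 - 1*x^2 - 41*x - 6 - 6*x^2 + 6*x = m*(-x^2 - 6*x + 7) - 7*x^2 - 42*x + 49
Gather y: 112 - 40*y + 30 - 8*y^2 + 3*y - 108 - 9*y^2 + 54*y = -17*y^2 + 17*y + 34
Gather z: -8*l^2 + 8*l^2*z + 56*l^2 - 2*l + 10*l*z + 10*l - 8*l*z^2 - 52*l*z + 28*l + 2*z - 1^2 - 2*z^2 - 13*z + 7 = 48*l^2 + 36*l + z^2*(-8*l - 2) + z*(8*l^2 - 42*l - 11) + 6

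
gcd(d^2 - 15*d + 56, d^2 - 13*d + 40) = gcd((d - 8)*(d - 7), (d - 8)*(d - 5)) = d - 8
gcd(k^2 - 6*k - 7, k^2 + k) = k + 1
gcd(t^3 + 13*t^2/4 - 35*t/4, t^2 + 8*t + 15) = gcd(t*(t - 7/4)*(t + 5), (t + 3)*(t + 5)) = t + 5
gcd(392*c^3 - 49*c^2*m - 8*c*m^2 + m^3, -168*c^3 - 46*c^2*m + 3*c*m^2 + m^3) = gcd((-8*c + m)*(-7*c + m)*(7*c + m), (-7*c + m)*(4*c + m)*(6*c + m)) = 7*c - m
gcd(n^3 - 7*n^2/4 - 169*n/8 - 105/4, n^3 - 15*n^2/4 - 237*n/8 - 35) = n^2 + 17*n/4 + 35/8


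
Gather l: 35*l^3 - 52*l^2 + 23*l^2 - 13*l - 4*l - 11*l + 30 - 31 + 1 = 35*l^3 - 29*l^2 - 28*l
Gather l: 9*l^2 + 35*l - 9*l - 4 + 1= 9*l^2 + 26*l - 3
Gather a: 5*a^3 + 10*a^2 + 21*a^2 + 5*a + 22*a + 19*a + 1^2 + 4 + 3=5*a^3 + 31*a^2 + 46*a + 8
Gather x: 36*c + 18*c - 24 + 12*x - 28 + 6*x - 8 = 54*c + 18*x - 60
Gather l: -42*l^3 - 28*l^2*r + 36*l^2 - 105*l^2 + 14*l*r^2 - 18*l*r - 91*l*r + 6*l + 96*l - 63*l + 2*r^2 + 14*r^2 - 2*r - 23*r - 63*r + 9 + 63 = -42*l^3 + l^2*(-28*r - 69) + l*(14*r^2 - 109*r + 39) + 16*r^2 - 88*r + 72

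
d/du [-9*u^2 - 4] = -18*u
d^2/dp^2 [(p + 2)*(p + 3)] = 2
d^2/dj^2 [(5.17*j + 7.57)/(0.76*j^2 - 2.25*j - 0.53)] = ((11.7586 - 23.5752*j)*(-0.76*j^2 + 2.25*j + 0.53) - (1.52*j - 2.25)*(3.04*j - 4.5)*(5.17*j + 7.57))/(-0.76*j^2 + 2.25*j + 0.53)^3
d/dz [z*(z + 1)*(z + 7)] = 3*z^2 + 16*z + 7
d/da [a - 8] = 1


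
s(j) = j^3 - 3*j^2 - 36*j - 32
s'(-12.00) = 468.00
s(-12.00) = -1760.00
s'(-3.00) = 9.00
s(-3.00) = 22.00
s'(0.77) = -38.84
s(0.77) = -61.04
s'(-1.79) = -15.65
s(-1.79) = 17.09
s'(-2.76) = 3.41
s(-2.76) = 23.48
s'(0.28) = -37.44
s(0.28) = -42.29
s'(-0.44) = -32.78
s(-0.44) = -16.83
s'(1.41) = -38.50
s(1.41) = -85.92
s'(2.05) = -35.69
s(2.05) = -109.79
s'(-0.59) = -31.42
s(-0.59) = -12.01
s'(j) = 3*j^2 - 6*j - 36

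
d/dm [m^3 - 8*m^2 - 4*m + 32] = 3*m^2 - 16*m - 4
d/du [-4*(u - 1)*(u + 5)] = -8*u - 16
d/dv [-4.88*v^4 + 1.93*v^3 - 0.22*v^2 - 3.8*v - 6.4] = -19.52*v^3 + 5.79*v^2 - 0.44*v - 3.8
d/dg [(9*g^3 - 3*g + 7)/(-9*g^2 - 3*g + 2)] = 3*(-27*g^4 - 18*g^3 + 9*g^2 + 42*g + 5)/(81*g^4 + 54*g^3 - 27*g^2 - 12*g + 4)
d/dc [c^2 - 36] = 2*c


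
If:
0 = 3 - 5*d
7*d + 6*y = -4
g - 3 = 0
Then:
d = 3/5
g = 3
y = -41/30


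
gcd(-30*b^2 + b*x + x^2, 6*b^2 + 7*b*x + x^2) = 6*b + x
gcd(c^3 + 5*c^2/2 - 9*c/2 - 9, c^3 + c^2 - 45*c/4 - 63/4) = c^2 + 9*c/2 + 9/2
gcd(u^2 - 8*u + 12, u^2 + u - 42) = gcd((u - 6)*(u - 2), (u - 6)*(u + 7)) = u - 6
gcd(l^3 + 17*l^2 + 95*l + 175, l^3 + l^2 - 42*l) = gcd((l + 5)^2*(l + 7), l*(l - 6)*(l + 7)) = l + 7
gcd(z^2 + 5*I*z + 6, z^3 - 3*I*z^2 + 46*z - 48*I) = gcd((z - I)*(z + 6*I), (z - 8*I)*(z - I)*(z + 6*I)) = z^2 + 5*I*z + 6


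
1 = 1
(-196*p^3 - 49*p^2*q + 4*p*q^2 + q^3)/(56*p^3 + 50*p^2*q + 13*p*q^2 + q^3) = (-7*p + q)/(2*p + q)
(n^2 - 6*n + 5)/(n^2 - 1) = (n - 5)/(n + 1)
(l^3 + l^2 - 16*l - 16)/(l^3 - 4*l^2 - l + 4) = (l + 4)/(l - 1)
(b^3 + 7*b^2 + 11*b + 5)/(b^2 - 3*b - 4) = (b^2 + 6*b + 5)/(b - 4)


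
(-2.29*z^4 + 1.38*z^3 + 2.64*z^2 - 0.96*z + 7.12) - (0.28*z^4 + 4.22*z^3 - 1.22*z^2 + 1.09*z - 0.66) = -2.57*z^4 - 2.84*z^3 + 3.86*z^2 - 2.05*z + 7.78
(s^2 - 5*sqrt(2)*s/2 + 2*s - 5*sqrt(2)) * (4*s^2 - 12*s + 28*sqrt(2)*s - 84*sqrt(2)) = 4*s^4 - 4*s^3 + 18*sqrt(2)*s^3 - 164*s^2 - 18*sqrt(2)*s^2 - 108*sqrt(2)*s + 140*s + 840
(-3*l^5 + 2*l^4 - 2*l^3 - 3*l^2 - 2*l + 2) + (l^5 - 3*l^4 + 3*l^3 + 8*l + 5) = -2*l^5 - l^4 + l^3 - 3*l^2 + 6*l + 7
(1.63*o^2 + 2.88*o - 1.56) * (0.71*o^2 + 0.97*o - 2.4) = 1.1573*o^4 + 3.6259*o^3 - 2.226*o^2 - 8.4252*o + 3.744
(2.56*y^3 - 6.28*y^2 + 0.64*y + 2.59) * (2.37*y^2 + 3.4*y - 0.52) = 6.0672*y^5 - 6.1796*y^4 - 21.1664*y^3 + 11.5799*y^2 + 8.4732*y - 1.3468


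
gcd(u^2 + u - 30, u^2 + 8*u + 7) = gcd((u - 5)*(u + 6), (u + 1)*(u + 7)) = 1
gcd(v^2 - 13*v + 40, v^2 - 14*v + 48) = v - 8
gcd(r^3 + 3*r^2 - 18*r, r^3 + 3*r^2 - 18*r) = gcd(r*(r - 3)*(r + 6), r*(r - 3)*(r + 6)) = r^3 + 3*r^2 - 18*r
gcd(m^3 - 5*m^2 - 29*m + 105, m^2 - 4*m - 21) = m - 7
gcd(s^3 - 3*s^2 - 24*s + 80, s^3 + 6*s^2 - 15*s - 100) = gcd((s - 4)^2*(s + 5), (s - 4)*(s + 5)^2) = s^2 + s - 20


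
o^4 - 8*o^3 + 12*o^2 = o^2*(o - 6)*(o - 2)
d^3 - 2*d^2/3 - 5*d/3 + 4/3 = (d - 1)^2*(d + 4/3)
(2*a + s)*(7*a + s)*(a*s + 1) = 14*a^3*s + 9*a^2*s^2 + 14*a^2 + a*s^3 + 9*a*s + s^2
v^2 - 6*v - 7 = (v - 7)*(v + 1)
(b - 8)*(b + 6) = b^2 - 2*b - 48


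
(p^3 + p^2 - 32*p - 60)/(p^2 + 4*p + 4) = (p^2 - p - 30)/(p + 2)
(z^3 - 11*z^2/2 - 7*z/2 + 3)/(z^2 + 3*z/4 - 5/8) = 4*(z^2 - 5*z - 6)/(4*z + 5)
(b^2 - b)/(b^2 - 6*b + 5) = b/(b - 5)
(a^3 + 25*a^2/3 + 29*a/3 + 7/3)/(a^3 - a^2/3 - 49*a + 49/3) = (3*a^2 + 4*a + 1)/(3*a^2 - 22*a + 7)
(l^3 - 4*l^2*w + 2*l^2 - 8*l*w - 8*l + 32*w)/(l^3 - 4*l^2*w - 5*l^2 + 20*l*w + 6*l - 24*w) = (l + 4)/(l - 3)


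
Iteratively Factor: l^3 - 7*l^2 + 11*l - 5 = (l - 5)*(l^2 - 2*l + 1) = (l - 5)*(l - 1)*(l - 1)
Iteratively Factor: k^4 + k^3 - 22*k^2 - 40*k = (k + 2)*(k^3 - k^2 - 20*k) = (k - 5)*(k + 2)*(k^2 + 4*k) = (k - 5)*(k + 2)*(k + 4)*(k)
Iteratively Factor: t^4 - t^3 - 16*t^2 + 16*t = (t - 4)*(t^3 + 3*t^2 - 4*t) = t*(t - 4)*(t^2 + 3*t - 4) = t*(t - 4)*(t - 1)*(t + 4)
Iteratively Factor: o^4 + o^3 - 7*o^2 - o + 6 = (o + 1)*(o^3 - 7*o + 6) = (o - 1)*(o + 1)*(o^2 + o - 6) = (o - 2)*(o - 1)*(o + 1)*(o + 3)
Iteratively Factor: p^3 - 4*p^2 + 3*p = (p - 1)*(p^2 - 3*p) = p*(p - 1)*(p - 3)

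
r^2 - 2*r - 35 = (r - 7)*(r + 5)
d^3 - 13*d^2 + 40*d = d*(d - 8)*(d - 5)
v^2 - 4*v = v*(v - 4)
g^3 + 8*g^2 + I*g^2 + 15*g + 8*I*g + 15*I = (g + 3)*(g + 5)*(g + I)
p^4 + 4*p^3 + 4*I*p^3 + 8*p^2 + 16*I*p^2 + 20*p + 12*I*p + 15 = (p + 1)*(p + 3)*(p - I)*(p + 5*I)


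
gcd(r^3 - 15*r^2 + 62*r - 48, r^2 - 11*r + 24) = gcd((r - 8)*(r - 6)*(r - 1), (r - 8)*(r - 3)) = r - 8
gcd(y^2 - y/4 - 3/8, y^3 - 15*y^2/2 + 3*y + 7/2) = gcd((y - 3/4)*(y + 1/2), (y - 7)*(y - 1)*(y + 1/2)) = y + 1/2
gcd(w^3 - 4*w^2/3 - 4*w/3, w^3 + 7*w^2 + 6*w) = w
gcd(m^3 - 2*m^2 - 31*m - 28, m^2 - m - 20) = m + 4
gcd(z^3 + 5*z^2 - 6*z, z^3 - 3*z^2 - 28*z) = z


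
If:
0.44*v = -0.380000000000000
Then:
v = -0.86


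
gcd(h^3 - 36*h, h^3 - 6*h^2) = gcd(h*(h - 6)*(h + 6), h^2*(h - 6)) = h^2 - 6*h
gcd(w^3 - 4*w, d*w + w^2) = w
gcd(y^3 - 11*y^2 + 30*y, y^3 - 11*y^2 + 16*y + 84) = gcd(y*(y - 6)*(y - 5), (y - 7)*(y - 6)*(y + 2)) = y - 6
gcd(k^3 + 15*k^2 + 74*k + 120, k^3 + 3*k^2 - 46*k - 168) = k^2 + 10*k + 24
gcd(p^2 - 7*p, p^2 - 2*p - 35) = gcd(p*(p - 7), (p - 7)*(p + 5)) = p - 7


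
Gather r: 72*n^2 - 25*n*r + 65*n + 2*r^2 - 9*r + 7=72*n^2 + 65*n + 2*r^2 + r*(-25*n - 9) + 7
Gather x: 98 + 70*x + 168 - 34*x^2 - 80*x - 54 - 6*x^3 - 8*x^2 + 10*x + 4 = -6*x^3 - 42*x^2 + 216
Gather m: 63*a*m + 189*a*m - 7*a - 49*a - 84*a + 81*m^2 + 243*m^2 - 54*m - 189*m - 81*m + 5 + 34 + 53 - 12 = -140*a + 324*m^2 + m*(252*a - 324) + 80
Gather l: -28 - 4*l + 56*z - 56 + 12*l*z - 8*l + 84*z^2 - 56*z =l*(12*z - 12) + 84*z^2 - 84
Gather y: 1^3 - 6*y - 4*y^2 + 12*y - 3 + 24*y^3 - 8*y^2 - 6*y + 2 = 24*y^3 - 12*y^2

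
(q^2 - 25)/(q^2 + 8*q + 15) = (q - 5)/(q + 3)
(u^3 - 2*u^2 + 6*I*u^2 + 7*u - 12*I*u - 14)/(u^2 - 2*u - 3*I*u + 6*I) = (u^2 + 6*I*u + 7)/(u - 3*I)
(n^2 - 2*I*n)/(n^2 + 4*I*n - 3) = n*(n - 2*I)/(n^2 + 4*I*n - 3)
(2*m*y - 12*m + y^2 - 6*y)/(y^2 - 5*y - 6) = (2*m + y)/(y + 1)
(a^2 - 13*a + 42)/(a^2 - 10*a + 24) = (a - 7)/(a - 4)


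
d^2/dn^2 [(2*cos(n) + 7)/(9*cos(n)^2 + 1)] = (-2268*(1 - cos(n)^2)^2 - 162*cos(n)^5 + 432*cos(n)^3 - 882*cos(n)^2 - 110*cos(n) + 2142)/(9*cos(n)^2 + 1)^3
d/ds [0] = 0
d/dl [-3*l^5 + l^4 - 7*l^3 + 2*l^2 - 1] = l*(-15*l^3 + 4*l^2 - 21*l + 4)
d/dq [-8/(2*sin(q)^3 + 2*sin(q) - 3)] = 16*(7*cos(q) - 3*cos(3*q))/(7*sin(q) - sin(3*q) - 6)^2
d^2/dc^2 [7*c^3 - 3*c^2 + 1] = 42*c - 6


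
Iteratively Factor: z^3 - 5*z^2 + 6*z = (z - 2)*(z^2 - 3*z) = (z - 3)*(z - 2)*(z)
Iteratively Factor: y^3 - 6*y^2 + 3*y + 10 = (y + 1)*(y^2 - 7*y + 10) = (y - 5)*(y + 1)*(y - 2)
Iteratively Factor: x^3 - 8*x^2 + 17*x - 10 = (x - 5)*(x^2 - 3*x + 2) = (x - 5)*(x - 1)*(x - 2)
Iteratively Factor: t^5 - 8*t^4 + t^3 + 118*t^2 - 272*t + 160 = (t - 5)*(t^4 - 3*t^3 - 14*t^2 + 48*t - 32) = (t - 5)*(t - 1)*(t^3 - 2*t^2 - 16*t + 32) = (t - 5)*(t - 1)*(t + 4)*(t^2 - 6*t + 8) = (t - 5)*(t - 2)*(t - 1)*(t + 4)*(t - 4)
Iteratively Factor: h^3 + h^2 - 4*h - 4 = (h - 2)*(h^2 + 3*h + 2) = (h - 2)*(h + 1)*(h + 2)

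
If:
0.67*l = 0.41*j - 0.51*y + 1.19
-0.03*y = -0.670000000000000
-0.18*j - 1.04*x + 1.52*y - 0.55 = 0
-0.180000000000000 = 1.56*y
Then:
No Solution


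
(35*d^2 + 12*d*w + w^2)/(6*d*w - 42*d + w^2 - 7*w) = (35*d^2 + 12*d*w + w^2)/(6*d*w - 42*d + w^2 - 7*w)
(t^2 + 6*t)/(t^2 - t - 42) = t/(t - 7)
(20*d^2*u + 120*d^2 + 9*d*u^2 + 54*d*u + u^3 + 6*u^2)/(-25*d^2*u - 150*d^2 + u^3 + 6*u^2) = (4*d + u)/(-5*d + u)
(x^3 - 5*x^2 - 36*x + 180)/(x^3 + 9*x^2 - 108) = (x^2 - 11*x + 30)/(x^2 + 3*x - 18)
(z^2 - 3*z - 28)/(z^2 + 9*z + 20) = (z - 7)/(z + 5)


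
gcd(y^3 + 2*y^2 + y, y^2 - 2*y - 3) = y + 1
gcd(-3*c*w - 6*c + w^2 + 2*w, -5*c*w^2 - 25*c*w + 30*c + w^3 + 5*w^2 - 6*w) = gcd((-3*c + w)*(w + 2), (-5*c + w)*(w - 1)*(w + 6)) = 1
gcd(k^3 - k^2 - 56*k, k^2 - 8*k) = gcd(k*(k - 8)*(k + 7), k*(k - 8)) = k^2 - 8*k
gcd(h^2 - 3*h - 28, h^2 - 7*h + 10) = 1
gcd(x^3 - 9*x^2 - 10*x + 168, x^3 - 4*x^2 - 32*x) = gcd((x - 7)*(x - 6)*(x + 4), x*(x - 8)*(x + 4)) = x + 4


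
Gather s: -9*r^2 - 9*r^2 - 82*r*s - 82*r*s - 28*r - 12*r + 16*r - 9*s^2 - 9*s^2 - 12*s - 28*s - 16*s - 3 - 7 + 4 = -18*r^2 - 24*r - 18*s^2 + s*(-164*r - 56) - 6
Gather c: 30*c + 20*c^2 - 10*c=20*c^2 + 20*c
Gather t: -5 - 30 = -35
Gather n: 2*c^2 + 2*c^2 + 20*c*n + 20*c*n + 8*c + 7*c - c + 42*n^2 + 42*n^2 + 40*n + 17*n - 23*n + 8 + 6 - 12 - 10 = 4*c^2 + 14*c + 84*n^2 + n*(40*c + 34) - 8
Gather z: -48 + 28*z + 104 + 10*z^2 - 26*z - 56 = 10*z^2 + 2*z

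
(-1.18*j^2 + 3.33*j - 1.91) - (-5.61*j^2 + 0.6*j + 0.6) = 4.43*j^2 + 2.73*j - 2.51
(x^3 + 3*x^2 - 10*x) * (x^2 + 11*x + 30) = x^5 + 14*x^4 + 53*x^3 - 20*x^2 - 300*x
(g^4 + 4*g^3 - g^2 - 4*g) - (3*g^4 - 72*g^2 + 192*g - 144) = -2*g^4 + 4*g^3 + 71*g^2 - 196*g + 144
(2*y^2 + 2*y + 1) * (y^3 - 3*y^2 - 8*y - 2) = 2*y^5 - 4*y^4 - 21*y^3 - 23*y^2 - 12*y - 2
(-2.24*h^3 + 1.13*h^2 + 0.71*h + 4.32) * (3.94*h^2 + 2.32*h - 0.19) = -8.8256*h^5 - 0.744600000000001*h^4 + 5.8446*h^3 + 18.4533*h^2 + 9.8875*h - 0.8208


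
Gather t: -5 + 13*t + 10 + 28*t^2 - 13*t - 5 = 28*t^2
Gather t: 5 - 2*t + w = -2*t + w + 5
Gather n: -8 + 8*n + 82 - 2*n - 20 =6*n + 54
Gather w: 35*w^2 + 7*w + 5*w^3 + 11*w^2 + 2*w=5*w^3 + 46*w^2 + 9*w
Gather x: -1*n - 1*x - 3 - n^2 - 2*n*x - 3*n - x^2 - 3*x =-n^2 - 4*n - x^2 + x*(-2*n - 4) - 3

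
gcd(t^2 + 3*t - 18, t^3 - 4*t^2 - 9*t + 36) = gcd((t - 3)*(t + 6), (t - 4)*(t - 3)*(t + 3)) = t - 3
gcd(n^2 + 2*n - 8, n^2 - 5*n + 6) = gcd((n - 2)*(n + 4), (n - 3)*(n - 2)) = n - 2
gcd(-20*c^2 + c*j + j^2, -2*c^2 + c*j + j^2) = 1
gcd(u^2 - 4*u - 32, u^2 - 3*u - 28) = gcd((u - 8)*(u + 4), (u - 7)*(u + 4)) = u + 4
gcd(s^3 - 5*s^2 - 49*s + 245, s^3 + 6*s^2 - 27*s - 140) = s^2 + 2*s - 35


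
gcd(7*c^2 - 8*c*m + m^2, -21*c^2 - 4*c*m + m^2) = 7*c - m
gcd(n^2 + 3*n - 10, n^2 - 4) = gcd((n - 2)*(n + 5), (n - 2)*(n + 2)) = n - 2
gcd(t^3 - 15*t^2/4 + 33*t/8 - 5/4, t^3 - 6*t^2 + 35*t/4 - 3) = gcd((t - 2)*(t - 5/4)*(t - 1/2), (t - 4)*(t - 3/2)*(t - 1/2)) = t - 1/2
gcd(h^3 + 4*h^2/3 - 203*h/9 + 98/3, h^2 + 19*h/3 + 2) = h + 6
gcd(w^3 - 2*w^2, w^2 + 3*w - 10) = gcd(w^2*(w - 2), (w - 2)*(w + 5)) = w - 2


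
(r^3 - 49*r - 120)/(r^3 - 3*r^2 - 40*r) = (r + 3)/r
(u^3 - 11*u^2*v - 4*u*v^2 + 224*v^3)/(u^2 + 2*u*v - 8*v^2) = (u^2 - 15*u*v + 56*v^2)/(u - 2*v)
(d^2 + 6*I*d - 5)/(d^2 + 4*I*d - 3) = (d + 5*I)/(d + 3*I)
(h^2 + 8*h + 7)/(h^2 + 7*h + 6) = (h + 7)/(h + 6)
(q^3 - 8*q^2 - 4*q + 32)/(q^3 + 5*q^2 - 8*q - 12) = (q^2 - 6*q - 16)/(q^2 + 7*q + 6)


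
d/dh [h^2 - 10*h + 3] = 2*h - 10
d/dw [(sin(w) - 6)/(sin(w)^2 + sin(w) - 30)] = (12*sin(w) + cos(w)^2 - 25)*cos(w)/(sin(w)^2 + sin(w) - 30)^2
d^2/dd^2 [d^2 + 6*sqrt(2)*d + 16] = 2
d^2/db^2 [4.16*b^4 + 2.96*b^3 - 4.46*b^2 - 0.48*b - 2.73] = 49.92*b^2 + 17.76*b - 8.92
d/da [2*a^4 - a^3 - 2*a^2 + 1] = a*(8*a^2 - 3*a - 4)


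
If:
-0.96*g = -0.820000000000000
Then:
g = 0.85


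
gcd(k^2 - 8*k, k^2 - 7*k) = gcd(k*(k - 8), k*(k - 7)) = k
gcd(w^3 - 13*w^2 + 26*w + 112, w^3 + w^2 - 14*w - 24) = w + 2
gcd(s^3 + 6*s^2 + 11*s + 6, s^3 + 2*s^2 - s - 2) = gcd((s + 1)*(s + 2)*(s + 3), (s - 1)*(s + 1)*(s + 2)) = s^2 + 3*s + 2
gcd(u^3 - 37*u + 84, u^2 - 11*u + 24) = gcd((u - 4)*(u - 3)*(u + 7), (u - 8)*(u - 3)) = u - 3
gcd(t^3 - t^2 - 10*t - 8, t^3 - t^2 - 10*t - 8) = t^3 - t^2 - 10*t - 8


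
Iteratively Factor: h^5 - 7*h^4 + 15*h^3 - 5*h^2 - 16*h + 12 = (h - 2)*(h^4 - 5*h^3 + 5*h^2 + 5*h - 6) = (h - 3)*(h - 2)*(h^3 - 2*h^2 - h + 2) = (h - 3)*(h - 2)^2*(h^2 - 1) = (h - 3)*(h - 2)^2*(h - 1)*(h + 1)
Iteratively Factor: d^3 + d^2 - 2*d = (d - 1)*(d^2 + 2*d) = d*(d - 1)*(d + 2)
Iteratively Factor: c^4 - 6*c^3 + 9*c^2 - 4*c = (c - 1)*(c^3 - 5*c^2 + 4*c) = (c - 4)*(c - 1)*(c^2 - c) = c*(c - 4)*(c - 1)*(c - 1)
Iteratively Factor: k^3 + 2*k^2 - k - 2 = (k - 1)*(k^2 + 3*k + 2) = (k - 1)*(k + 1)*(k + 2)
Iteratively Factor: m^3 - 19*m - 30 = (m + 2)*(m^2 - 2*m - 15) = (m - 5)*(m + 2)*(m + 3)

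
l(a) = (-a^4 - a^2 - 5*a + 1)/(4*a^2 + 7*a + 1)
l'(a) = (-8*a - 7)*(-a^4 - a^2 - 5*a + 1)/(4*a^2 + 7*a + 1)^2 + (-4*a^3 - 2*a - 5)/(4*a^2 + 7*a + 1)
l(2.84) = -1.62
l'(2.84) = -1.02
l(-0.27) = -3.80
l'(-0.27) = -23.38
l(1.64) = -0.74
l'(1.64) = -0.48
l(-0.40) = -2.43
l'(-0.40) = -4.55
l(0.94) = -0.48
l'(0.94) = -0.29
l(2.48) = -1.29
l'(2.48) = -0.85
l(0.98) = -0.49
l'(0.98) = -0.29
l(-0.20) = -8.16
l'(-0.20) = -164.57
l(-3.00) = -4.62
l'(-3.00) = 1.90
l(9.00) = -17.23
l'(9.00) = -4.07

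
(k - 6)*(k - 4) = k^2 - 10*k + 24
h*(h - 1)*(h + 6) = h^3 + 5*h^2 - 6*h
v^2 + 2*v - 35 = (v - 5)*(v + 7)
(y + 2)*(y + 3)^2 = y^3 + 8*y^2 + 21*y + 18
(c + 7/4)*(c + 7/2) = c^2 + 21*c/4 + 49/8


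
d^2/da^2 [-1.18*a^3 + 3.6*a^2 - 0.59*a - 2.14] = 7.2 - 7.08*a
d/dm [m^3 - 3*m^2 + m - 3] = 3*m^2 - 6*m + 1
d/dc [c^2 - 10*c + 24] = 2*c - 10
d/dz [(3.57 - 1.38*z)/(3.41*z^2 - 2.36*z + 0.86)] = (4.7058*z^2 - 24.3474*z + 7.2384)/(11.6281*z^4 - 16.0952*z^3 + 11.4348*z^2 - 4.0592*z + 0.7396)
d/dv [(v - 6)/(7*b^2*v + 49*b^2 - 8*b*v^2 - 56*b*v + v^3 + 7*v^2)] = (7*b^2*v + 49*b^2 - 8*b*v^2 - 56*b*v + v^3 + 7*v^2 - (v - 6)*(7*b^2 - 16*b*v - 56*b + 3*v^2 + 14*v))/(7*b^2*v + 49*b^2 - 8*b*v^2 - 56*b*v + v^3 + 7*v^2)^2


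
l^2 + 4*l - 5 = (l - 1)*(l + 5)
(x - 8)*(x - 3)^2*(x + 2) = x^4 - 12*x^3 + 29*x^2 + 42*x - 144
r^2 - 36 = (r - 6)*(r + 6)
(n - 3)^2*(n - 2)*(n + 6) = n^4 - 2*n^3 - 27*n^2 + 108*n - 108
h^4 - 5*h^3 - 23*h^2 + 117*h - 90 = (h - 6)*(h - 3)*(h - 1)*(h + 5)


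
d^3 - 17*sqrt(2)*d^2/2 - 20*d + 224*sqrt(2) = (d - 8*sqrt(2))*(d - 4*sqrt(2))*(d + 7*sqrt(2)/2)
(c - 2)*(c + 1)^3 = c^4 + c^3 - 3*c^2 - 5*c - 2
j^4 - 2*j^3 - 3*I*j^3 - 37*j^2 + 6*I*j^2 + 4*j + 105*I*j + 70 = (j - 7)*(j + 5)*(j - 2*I)*(j - I)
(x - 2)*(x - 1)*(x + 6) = x^3 + 3*x^2 - 16*x + 12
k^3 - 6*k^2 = k^2*(k - 6)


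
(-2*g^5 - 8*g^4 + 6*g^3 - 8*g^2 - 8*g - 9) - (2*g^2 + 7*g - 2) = -2*g^5 - 8*g^4 + 6*g^3 - 10*g^2 - 15*g - 7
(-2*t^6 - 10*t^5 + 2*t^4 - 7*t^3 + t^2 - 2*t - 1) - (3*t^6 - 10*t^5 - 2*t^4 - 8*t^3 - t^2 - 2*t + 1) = -5*t^6 + 4*t^4 + t^3 + 2*t^2 - 2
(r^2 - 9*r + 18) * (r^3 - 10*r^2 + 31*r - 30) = r^5 - 19*r^4 + 139*r^3 - 489*r^2 + 828*r - 540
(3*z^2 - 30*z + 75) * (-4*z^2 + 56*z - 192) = -12*z^4 + 288*z^3 - 2556*z^2 + 9960*z - 14400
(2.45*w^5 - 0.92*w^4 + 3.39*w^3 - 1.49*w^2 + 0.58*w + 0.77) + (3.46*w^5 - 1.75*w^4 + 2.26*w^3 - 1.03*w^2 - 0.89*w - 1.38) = 5.91*w^5 - 2.67*w^4 + 5.65*w^3 - 2.52*w^2 - 0.31*w - 0.61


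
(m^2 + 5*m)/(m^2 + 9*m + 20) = m/(m + 4)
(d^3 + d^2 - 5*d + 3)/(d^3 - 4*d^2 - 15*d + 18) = (d - 1)/(d - 6)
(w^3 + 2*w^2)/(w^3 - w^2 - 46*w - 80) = w^2/(w^2 - 3*w - 40)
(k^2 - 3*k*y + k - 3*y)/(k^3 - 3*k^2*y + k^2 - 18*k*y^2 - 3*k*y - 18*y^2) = (-k + 3*y)/(-k^2 + 3*k*y + 18*y^2)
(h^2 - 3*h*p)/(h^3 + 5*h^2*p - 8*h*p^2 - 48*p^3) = h/(h^2 + 8*h*p + 16*p^2)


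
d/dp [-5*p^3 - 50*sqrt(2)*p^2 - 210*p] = -15*p^2 - 100*sqrt(2)*p - 210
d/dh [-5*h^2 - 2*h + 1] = -10*h - 2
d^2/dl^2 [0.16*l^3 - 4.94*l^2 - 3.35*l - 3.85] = 0.96*l - 9.88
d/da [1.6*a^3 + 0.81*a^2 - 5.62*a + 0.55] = 4.8*a^2 + 1.62*a - 5.62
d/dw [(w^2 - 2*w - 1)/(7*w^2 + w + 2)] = 3*(5*w^2 + 6*w - 1)/(49*w^4 + 14*w^3 + 29*w^2 + 4*w + 4)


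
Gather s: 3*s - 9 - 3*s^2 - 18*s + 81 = -3*s^2 - 15*s + 72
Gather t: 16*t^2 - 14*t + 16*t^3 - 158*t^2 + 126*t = 16*t^3 - 142*t^2 + 112*t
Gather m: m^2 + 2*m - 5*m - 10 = m^2 - 3*m - 10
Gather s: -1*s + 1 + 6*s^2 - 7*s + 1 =6*s^2 - 8*s + 2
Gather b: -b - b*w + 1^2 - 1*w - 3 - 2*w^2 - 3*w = b*(-w - 1) - 2*w^2 - 4*w - 2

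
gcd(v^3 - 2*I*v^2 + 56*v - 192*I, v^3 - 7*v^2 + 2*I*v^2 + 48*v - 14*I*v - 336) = v^2 + 2*I*v + 48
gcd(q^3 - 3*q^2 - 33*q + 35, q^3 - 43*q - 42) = q - 7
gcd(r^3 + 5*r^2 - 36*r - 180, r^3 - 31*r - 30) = r^2 - r - 30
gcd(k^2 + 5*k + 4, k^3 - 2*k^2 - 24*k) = k + 4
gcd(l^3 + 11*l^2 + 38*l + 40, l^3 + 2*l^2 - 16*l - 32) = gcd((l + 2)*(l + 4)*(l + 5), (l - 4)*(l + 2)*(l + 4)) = l^2 + 6*l + 8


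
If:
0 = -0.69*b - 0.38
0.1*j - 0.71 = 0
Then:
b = -0.55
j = 7.10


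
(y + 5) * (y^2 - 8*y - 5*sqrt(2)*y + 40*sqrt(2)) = y^3 - 5*sqrt(2)*y^2 - 3*y^2 - 40*y + 15*sqrt(2)*y + 200*sqrt(2)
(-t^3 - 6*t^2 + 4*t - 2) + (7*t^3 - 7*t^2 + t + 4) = 6*t^3 - 13*t^2 + 5*t + 2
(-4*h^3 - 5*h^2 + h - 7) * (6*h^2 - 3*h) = -24*h^5 - 18*h^4 + 21*h^3 - 45*h^2 + 21*h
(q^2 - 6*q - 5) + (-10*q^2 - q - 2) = -9*q^2 - 7*q - 7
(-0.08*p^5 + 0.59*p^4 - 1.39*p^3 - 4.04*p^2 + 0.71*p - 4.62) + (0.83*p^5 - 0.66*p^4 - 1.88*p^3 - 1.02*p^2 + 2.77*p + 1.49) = 0.75*p^5 - 0.0700000000000001*p^4 - 3.27*p^3 - 5.06*p^2 + 3.48*p - 3.13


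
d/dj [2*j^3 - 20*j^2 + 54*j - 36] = 6*j^2 - 40*j + 54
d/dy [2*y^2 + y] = 4*y + 1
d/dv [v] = 1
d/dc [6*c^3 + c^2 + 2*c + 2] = 18*c^2 + 2*c + 2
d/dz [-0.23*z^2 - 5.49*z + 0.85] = -0.46*z - 5.49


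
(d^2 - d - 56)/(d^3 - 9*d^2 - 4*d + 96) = (d + 7)/(d^2 - d - 12)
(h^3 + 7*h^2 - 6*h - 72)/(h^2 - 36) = (h^2 + h - 12)/(h - 6)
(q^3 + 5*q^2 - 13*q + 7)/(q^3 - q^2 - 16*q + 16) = (q^2 + 6*q - 7)/(q^2 - 16)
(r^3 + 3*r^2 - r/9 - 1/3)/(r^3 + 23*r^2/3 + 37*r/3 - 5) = (r + 1/3)/(r + 5)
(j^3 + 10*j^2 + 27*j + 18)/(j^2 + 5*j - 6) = (j^2 + 4*j + 3)/(j - 1)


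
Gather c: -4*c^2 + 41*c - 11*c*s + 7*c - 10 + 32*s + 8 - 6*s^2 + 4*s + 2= -4*c^2 + c*(48 - 11*s) - 6*s^2 + 36*s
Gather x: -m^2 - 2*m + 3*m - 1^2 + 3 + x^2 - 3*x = -m^2 + m + x^2 - 3*x + 2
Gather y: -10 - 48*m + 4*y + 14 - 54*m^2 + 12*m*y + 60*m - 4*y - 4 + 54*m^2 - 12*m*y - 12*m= 0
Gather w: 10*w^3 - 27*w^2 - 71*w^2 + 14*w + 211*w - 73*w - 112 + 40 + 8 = 10*w^3 - 98*w^2 + 152*w - 64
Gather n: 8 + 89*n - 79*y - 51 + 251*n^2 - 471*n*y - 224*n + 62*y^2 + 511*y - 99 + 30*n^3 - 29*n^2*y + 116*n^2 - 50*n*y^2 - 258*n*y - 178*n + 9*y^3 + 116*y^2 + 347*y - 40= 30*n^3 + n^2*(367 - 29*y) + n*(-50*y^2 - 729*y - 313) + 9*y^3 + 178*y^2 + 779*y - 182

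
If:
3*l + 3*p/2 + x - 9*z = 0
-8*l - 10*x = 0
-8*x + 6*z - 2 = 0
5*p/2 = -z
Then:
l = 80/311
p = -22/933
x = -64/311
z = 55/933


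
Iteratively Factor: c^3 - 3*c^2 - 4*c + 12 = (c - 2)*(c^2 - c - 6) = (c - 3)*(c - 2)*(c + 2)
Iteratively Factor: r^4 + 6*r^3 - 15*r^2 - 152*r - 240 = (r + 4)*(r^3 + 2*r^2 - 23*r - 60) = (r + 4)^2*(r^2 - 2*r - 15) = (r - 5)*(r + 4)^2*(r + 3)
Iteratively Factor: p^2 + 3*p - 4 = (p + 4)*(p - 1)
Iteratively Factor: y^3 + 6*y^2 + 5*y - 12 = (y + 3)*(y^2 + 3*y - 4) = (y - 1)*(y + 3)*(y + 4)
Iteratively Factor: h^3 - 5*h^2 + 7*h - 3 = (h - 3)*(h^2 - 2*h + 1) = (h - 3)*(h - 1)*(h - 1)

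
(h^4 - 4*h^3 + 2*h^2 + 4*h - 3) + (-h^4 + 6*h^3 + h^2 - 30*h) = 2*h^3 + 3*h^2 - 26*h - 3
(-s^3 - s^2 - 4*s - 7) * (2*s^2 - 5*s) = -2*s^5 + 3*s^4 - 3*s^3 + 6*s^2 + 35*s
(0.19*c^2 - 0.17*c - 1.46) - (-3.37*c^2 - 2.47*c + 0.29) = 3.56*c^2 + 2.3*c - 1.75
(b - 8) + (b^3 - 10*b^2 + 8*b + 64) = b^3 - 10*b^2 + 9*b + 56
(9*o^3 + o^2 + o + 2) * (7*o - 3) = 63*o^4 - 20*o^3 + 4*o^2 + 11*o - 6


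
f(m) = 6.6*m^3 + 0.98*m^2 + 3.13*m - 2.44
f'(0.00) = 3.13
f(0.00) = -2.44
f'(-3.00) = 175.45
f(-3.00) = -181.21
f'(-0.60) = 9.08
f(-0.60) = -5.39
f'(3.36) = 233.25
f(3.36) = 269.50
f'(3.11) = 200.73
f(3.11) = 215.30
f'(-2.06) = 83.12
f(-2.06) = -62.43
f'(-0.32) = 4.53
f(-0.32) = -3.56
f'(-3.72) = 269.84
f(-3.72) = -340.28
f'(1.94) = 81.45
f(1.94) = 55.51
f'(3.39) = 237.32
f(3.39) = 276.56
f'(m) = 19.8*m^2 + 1.96*m + 3.13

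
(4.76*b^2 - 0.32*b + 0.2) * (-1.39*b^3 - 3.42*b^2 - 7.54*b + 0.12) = -6.6164*b^5 - 15.8344*b^4 - 35.074*b^3 + 2.3*b^2 - 1.5464*b + 0.024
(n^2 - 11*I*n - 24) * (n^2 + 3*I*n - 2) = n^4 - 8*I*n^3 + 7*n^2 - 50*I*n + 48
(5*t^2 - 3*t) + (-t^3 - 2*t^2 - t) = -t^3 + 3*t^2 - 4*t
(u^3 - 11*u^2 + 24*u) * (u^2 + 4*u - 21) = u^5 - 7*u^4 - 41*u^3 + 327*u^2 - 504*u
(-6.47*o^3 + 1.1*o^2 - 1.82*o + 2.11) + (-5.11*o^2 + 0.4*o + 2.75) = -6.47*o^3 - 4.01*o^2 - 1.42*o + 4.86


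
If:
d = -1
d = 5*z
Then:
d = -1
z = -1/5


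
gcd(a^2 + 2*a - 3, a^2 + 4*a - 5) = a - 1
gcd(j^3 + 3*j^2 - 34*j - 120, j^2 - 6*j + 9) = 1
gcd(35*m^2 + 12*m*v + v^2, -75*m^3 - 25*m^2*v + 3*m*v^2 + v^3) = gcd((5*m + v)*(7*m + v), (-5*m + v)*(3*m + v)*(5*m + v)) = 5*m + v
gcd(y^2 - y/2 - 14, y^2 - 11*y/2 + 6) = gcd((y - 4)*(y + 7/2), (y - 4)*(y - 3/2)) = y - 4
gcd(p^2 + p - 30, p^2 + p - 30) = p^2 + p - 30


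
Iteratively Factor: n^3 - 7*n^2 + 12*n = (n - 3)*(n^2 - 4*n) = (n - 4)*(n - 3)*(n)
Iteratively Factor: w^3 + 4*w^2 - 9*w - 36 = (w + 3)*(w^2 + w - 12) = (w + 3)*(w + 4)*(w - 3)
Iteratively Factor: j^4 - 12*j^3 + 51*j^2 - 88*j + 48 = (j - 4)*(j^3 - 8*j^2 + 19*j - 12) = (j - 4)*(j - 3)*(j^2 - 5*j + 4) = (j - 4)*(j - 3)*(j - 1)*(j - 4)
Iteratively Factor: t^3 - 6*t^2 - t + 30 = (t - 3)*(t^2 - 3*t - 10) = (t - 3)*(t + 2)*(t - 5)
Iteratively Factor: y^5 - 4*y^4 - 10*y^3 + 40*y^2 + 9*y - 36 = (y + 3)*(y^4 - 7*y^3 + 11*y^2 + 7*y - 12) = (y - 1)*(y + 3)*(y^3 - 6*y^2 + 5*y + 12) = (y - 3)*(y - 1)*(y + 3)*(y^2 - 3*y - 4) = (y - 3)*(y - 1)*(y + 1)*(y + 3)*(y - 4)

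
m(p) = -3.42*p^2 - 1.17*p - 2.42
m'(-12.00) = 80.91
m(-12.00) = -480.86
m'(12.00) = -83.25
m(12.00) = -508.94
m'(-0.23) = 0.40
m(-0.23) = -2.33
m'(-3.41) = 22.15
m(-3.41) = -38.20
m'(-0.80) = 4.30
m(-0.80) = -3.67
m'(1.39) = -10.68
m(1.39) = -10.65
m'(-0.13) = -0.28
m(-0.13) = -2.33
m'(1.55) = -11.77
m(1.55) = -12.45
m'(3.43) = -24.63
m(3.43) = -46.67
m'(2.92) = -21.14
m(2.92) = -35.00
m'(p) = -6.84*p - 1.17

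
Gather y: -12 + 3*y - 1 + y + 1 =4*y - 12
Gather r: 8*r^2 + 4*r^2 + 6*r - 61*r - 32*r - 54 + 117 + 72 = 12*r^2 - 87*r + 135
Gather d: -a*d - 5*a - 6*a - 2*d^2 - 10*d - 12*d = -11*a - 2*d^2 + d*(-a - 22)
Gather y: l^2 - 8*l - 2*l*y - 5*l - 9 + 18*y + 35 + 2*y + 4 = l^2 - 13*l + y*(20 - 2*l) + 30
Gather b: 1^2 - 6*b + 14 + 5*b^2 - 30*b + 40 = 5*b^2 - 36*b + 55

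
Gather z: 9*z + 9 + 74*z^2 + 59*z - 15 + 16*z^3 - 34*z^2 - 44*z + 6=16*z^3 + 40*z^2 + 24*z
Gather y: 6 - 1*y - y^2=-y^2 - y + 6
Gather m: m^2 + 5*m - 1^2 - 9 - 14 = m^2 + 5*m - 24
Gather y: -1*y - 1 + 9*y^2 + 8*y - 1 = 9*y^2 + 7*y - 2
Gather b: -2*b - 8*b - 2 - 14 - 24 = -10*b - 40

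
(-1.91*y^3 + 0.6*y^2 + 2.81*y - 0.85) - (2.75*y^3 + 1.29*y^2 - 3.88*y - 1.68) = -4.66*y^3 - 0.69*y^2 + 6.69*y + 0.83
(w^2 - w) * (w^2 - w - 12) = w^4 - 2*w^3 - 11*w^2 + 12*w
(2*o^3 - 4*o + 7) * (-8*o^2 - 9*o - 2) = -16*o^5 - 18*o^4 + 28*o^3 - 20*o^2 - 55*o - 14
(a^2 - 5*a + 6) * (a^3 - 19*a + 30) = a^5 - 5*a^4 - 13*a^3 + 125*a^2 - 264*a + 180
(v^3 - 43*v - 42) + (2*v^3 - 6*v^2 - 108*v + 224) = 3*v^3 - 6*v^2 - 151*v + 182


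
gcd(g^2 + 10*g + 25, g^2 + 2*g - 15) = g + 5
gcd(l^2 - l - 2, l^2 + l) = l + 1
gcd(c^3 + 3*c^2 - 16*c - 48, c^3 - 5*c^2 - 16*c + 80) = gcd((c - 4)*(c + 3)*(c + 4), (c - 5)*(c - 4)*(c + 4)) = c^2 - 16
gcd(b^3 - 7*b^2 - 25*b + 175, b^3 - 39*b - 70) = b^2 - 2*b - 35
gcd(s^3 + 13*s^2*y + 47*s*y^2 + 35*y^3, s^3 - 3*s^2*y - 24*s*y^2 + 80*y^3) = s + 5*y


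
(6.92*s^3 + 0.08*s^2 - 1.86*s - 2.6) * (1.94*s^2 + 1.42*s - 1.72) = 13.4248*s^5 + 9.9816*s^4 - 15.3972*s^3 - 7.8228*s^2 - 0.492799999999999*s + 4.472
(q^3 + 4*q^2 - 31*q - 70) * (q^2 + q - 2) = q^5 + 5*q^4 - 29*q^3 - 109*q^2 - 8*q + 140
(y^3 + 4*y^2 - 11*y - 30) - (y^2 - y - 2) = y^3 + 3*y^2 - 10*y - 28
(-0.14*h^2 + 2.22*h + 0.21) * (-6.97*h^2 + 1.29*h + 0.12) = 0.9758*h^4 - 15.654*h^3 + 1.3833*h^2 + 0.5373*h + 0.0252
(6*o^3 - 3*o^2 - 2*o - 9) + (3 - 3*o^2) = 6*o^3 - 6*o^2 - 2*o - 6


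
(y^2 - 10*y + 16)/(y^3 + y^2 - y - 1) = (y^2 - 10*y + 16)/(y^3 + y^2 - y - 1)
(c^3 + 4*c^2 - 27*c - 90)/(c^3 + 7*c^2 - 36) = (c - 5)/(c - 2)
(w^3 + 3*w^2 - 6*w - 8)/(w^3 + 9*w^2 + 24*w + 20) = (w^3 + 3*w^2 - 6*w - 8)/(w^3 + 9*w^2 + 24*w + 20)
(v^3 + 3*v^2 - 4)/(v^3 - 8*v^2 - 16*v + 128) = (v^3 + 3*v^2 - 4)/(v^3 - 8*v^2 - 16*v + 128)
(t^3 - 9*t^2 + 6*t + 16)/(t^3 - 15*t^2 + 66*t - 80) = (t + 1)/(t - 5)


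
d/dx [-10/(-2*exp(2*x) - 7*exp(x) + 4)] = (-40*exp(x) - 70)*exp(x)/(2*exp(2*x) + 7*exp(x) - 4)^2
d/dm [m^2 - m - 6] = 2*m - 1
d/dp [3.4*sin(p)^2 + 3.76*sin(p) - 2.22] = (6.8*sin(p) + 3.76)*cos(p)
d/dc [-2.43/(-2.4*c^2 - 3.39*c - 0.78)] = (-11.664*c - 8.2377)/(2.4*c^2 + 3.39*c + 0.78)^2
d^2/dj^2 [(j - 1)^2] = 2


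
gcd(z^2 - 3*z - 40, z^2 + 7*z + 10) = z + 5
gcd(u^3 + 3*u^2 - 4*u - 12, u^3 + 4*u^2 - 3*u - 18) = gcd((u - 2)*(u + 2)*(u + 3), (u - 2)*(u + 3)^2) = u^2 + u - 6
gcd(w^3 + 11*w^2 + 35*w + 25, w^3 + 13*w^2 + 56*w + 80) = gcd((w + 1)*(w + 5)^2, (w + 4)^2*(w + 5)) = w + 5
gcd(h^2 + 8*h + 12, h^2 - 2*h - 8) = h + 2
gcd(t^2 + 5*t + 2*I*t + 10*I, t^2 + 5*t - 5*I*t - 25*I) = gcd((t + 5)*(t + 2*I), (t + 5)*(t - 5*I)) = t + 5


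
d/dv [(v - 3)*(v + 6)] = 2*v + 3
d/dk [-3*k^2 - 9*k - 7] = -6*k - 9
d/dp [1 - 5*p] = -5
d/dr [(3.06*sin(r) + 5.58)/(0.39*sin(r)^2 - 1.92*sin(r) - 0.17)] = (-1.1934*sin(r)^2 - 4.3524*sin(r) + 10.1934)*cos(r)/(0.1521*sin(r)^4 - 1.4976*sin(r)^3 + 3.5538*sin(r)^2 + 0.6528*sin(r) + 0.0289)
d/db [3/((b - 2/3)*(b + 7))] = 9*(-6*b - 19)/(9*b^4 + 114*b^3 + 277*b^2 - 532*b + 196)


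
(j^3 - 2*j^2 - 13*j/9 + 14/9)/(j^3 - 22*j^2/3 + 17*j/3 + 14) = (j - 2/3)/(j - 6)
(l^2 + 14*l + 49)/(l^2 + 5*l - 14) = (l + 7)/(l - 2)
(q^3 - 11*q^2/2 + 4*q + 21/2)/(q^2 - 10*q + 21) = (2*q^2 - 5*q - 7)/(2*(q - 7))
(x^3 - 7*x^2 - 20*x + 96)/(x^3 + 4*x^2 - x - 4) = (x^2 - 11*x + 24)/(x^2 - 1)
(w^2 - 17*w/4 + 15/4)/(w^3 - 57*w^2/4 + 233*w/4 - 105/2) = (w - 3)/(w^2 - 13*w + 42)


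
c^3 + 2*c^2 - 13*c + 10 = (c - 2)*(c - 1)*(c + 5)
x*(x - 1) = x^2 - x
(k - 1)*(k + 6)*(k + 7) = k^3 + 12*k^2 + 29*k - 42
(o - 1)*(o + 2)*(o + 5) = o^3 + 6*o^2 + 3*o - 10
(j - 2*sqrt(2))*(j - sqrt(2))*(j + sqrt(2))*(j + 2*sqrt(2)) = j^4 - 10*j^2 + 16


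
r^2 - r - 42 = (r - 7)*(r + 6)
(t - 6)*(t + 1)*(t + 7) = t^3 + 2*t^2 - 41*t - 42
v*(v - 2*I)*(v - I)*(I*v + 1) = I*v^4 + 4*v^3 - 5*I*v^2 - 2*v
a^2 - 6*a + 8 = (a - 4)*(a - 2)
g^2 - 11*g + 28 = (g - 7)*(g - 4)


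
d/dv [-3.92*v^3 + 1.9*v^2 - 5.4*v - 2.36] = -11.76*v^2 + 3.8*v - 5.4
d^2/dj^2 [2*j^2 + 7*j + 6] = 4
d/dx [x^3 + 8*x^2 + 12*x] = 3*x^2 + 16*x + 12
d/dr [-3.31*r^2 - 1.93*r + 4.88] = -6.62*r - 1.93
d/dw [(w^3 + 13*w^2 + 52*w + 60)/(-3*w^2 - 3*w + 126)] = (-w^4 - 2*w^3 + 165*w^2 + 1212*w + 2244)/(3*(w^4 + 2*w^3 - 83*w^2 - 84*w + 1764))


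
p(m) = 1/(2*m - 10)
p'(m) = -2/(2*m - 10)^2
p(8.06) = 0.16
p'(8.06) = -0.05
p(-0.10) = -0.10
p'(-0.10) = -0.02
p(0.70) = -0.12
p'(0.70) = -0.03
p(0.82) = -0.12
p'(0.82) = -0.03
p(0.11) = -0.10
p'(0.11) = -0.02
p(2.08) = -0.17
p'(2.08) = -0.06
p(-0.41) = -0.09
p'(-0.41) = -0.02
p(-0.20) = -0.10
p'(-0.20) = -0.02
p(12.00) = 0.07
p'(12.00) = -0.01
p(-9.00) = -0.04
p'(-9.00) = 0.00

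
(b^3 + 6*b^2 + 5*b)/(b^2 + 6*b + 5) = b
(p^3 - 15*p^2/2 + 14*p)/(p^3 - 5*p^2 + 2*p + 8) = p*(2*p - 7)/(2*(p^2 - p - 2))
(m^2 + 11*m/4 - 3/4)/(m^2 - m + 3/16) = 4*(m + 3)/(4*m - 3)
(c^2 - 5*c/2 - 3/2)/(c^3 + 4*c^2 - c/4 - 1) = 2*(c - 3)/(2*c^2 + 7*c - 4)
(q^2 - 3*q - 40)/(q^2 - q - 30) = (q - 8)/(q - 6)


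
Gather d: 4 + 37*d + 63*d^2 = 63*d^2 + 37*d + 4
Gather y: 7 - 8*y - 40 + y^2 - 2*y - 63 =y^2 - 10*y - 96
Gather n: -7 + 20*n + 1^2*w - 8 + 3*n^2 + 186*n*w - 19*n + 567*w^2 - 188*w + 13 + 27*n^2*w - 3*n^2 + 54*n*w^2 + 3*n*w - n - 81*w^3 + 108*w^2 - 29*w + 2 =27*n^2*w + n*(54*w^2 + 189*w) - 81*w^3 + 675*w^2 - 216*w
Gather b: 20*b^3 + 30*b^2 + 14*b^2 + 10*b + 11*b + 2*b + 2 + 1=20*b^3 + 44*b^2 + 23*b + 3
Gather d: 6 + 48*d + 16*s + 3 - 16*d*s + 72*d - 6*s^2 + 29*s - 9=d*(120 - 16*s) - 6*s^2 + 45*s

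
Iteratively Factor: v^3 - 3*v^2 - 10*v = (v + 2)*(v^2 - 5*v) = (v - 5)*(v + 2)*(v)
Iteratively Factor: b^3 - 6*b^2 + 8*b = (b - 2)*(b^2 - 4*b) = (b - 4)*(b - 2)*(b)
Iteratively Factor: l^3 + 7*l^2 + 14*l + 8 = (l + 4)*(l^2 + 3*l + 2) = (l + 1)*(l + 4)*(l + 2)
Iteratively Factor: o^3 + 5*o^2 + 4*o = (o)*(o^2 + 5*o + 4) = o*(o + 4)*(o + 1)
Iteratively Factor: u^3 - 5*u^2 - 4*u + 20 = (u - 5)*(u^2 - 4) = (u - 5)*(u + 2)*(u - 2)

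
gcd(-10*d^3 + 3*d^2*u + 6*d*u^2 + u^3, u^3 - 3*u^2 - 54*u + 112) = 1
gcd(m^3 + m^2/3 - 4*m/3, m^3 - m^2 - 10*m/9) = m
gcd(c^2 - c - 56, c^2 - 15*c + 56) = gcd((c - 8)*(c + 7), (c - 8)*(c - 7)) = c - 8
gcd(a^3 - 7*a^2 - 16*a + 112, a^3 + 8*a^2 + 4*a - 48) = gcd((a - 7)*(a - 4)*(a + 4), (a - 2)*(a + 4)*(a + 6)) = a + 4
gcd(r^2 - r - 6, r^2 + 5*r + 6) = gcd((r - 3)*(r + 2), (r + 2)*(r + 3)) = r + 2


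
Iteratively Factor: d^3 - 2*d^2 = (d)*(d^2 - 2*d) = d^2*(d - 2)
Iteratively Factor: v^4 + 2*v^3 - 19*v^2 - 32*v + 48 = (v + 4)*(v^3 - 2*v^2 - 11*v + 12) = (v - 4)*(v + 4)*(v^2 + 2*v - 3) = (v - 4)*(v - 1)*(v + 4)*(v + 3)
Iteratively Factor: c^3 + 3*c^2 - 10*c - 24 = (c + 4)*(c^2 - c - 6) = (c - 3)*(c + 4)*(c + 2)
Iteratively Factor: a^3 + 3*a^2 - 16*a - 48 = (a - 4)*(a^2 + 7*a + 12) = (a - 4)*(a + 4)*(a + 3)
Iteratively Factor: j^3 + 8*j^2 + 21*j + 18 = (j + 3)*(j^2 + 5*j + 6) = (j + 3)^2*(j + 2)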